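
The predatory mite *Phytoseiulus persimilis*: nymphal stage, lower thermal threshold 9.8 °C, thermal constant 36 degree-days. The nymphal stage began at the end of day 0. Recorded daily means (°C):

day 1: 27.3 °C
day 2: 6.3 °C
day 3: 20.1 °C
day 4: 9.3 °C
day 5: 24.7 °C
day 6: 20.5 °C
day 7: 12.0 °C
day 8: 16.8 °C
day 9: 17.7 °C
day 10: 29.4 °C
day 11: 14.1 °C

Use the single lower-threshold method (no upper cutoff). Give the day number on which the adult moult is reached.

Daily DD above 9.8 °C: 17.5, 0.0, 10.3, 0.0, 14.9, 10.7, 2.2, 7.0, 7.9, 19.6, 4.3.
Cumulative: 17.5, 17.5, 27.8, 27.8, 42.7, 53.4, 55.6, 62.6, 70.5, 90.1, 94.4.
The total first reaches 36 DD on day 5.

day 5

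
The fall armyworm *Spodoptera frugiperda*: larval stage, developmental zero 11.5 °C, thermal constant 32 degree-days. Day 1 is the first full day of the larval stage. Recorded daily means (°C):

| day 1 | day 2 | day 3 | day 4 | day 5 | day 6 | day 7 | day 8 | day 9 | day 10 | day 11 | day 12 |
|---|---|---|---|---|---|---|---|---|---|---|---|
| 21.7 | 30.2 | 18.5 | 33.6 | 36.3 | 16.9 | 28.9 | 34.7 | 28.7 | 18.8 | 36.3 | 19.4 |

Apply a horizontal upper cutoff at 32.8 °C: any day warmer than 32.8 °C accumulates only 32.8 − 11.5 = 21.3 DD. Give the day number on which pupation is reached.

day 3

Daily DD above 11.5 °C (capped at 21.3): 10.2, 18.7, 7.0, 21.3, 21.3, 5.4, 17.4, 21.3, 17.2, 7.3, 21.3, 7.9.
Cumulative: 10.2, 28.9, 35.9, 57.2, 78.5, 83.9, 101.3, 122.6, 139.8, 147.1, 168.4, 176.3.
The total first reaches 32 DD on day 3.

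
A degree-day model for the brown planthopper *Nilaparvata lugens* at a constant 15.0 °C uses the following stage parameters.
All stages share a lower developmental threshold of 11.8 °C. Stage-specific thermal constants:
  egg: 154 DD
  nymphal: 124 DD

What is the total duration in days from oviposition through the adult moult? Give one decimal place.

Daily accumulation at 15.0 °C = 15.0 − 11.8 = 3.2 DD/day.
Total K = 154 + 124 = 278 DD.
Total duration = 278 / 3.2 = 86.875 ≈ 86.9 days.

86.9 days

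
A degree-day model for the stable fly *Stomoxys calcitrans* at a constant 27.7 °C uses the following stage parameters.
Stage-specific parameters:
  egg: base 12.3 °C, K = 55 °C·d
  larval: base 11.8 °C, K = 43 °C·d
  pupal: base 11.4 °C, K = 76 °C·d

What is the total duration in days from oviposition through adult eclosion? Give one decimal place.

10.9 days

egg: 55 / (27.7 − 12.3) = 55 / 15.4 = 3.571 d.
larval: 43 / (27.7 − 11.8) = 43 / 15.9 = 2.704 d.
pupal: 76 / (27.7 − 11.4) = 76 / 16.3 = 4.663 d.
Sum = 10.938 ≈ 10.9 days.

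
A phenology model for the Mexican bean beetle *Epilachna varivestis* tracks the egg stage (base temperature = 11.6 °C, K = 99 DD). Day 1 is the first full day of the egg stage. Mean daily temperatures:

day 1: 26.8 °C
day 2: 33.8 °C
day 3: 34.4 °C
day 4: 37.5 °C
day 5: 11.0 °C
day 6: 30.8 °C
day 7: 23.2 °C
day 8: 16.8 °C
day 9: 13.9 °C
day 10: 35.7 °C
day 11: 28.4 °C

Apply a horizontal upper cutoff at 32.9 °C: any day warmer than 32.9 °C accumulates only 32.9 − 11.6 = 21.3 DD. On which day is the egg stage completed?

day 7

Daily DD above 11.6 °C (capped at 21.3): 15.2, 21.3, 21.3, 21.3, 0.0, 19.2, 11.6, 5.2, 2.3, 21.3, 16.8.
Cumulative: 15.2, 36.5, 57.8, 79.1, 79.1, 98.3, 109.9, 115.1, 117.4, 138.7, 155.5.
The total first reaches 99 DD on day 7.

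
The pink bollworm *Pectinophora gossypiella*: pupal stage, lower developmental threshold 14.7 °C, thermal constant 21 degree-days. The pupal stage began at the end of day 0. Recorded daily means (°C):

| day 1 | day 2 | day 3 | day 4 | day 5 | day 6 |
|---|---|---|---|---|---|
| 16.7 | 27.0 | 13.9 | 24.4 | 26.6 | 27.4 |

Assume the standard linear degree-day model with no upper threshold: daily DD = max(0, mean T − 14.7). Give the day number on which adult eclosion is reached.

Daily DD above 14.7 °C: 2.0, 12.3, 0.0, 9.7, 11.9, 12.7.
Cumulative: 2.0, 14.3, 14.3, 24.0, 35.9, 48.6.
The total first reaches 21 DD on day 4.

day 4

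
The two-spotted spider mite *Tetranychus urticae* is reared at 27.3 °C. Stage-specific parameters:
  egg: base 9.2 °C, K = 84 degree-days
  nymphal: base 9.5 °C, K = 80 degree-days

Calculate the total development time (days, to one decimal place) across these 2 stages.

9.1 days

egg: 84 / (27.3 − 9.2) = 84 / 18.1 = 4.641 d.
nymphal: 80 / (27.3 − 9.5) = 80 / 17.8 = 4.494 d.
Sum = 9.135 ≈ 9.1 days.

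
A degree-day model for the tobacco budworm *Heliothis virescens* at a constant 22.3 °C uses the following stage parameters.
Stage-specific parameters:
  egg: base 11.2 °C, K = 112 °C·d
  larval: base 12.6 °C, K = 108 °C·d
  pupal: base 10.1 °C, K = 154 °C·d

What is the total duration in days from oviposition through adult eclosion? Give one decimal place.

33.8 days

egg: 112 / (22.3 − 11.2) = 112 / 11.1 = 10.090 d.
larval: 108 / (22.3 − 12.6) = 108 / 9.7 = 11.134 d.
pupal: 154 / (22.3 − 10.1) = 154 / 12.2 = 12.623 d.
Sum = 33.847 ≈ 33.8 days.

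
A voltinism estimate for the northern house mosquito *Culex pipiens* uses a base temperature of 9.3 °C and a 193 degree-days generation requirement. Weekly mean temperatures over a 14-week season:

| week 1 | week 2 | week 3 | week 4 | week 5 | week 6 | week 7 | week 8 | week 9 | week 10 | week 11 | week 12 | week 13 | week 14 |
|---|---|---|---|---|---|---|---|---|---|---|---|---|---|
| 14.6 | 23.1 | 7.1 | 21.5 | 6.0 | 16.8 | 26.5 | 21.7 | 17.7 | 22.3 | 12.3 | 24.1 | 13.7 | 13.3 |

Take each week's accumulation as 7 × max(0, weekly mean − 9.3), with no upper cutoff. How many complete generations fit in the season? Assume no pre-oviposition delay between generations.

Weekly DD (7 × max(0, T̄ − 9.3)): 37.1, 96.6, 0.0, 85.4, 0.0, 52.5, 120.4, 86.8, 58.8, 91.0, 21.0, 103.6, 30.8, 28.0.
Season total = 812.0 DD.
Complete generations = ⌊812.0 / 193⌋ = 4.

4 generations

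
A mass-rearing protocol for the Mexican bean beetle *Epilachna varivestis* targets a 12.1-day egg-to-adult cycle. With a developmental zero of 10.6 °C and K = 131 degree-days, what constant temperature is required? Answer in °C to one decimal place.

Required daily accumulation = 131 / 12.1 = 10.826 DD/day.
T = T_base + 10.826 = 10.6 + 10.826 = 21.426 ≈ 21.4 °C.

21.4 °C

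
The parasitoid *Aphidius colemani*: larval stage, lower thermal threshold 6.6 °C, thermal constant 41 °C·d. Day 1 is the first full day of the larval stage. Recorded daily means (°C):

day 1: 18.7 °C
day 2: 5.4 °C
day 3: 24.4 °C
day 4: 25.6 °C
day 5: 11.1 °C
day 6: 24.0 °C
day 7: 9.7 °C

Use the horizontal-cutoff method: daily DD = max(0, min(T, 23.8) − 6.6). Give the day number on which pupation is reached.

day 4

Daily DD above 6.6 °C (capped at 17.2): 12.1, 0.0, 17.2, 17.2, 4.5, 17.2, 3.1.
Cumulative: 12.1, 12.1, 29.3, 46.5, 51.0, 68.2, 71.3.
The total first reaches 41 DD on day 4.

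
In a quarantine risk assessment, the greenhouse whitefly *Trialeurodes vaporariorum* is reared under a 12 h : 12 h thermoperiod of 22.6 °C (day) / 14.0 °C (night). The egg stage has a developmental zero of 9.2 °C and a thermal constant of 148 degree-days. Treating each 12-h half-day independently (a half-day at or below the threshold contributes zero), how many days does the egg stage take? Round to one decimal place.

16.3 days

Day half: max(0, 22.6 − 9.2) × 0.5 = 13.4 × 0.5 = 6.70 DD.
Night half: max(0, 14.0 − 9.2) × 0.5 = 4.8 × 0.5 = 2.40 DD.
Per 24 h: 9.10 DD/day.
Duration = 148 / 9.10 = 16.264 ≈ 16.3 days.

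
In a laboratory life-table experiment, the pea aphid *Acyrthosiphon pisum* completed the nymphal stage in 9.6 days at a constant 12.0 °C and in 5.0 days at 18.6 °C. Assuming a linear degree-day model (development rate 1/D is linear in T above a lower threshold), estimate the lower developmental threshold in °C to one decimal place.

Under the model K = D·(T − T_b), so D₁·(T₁ − T_b) = D₂·(T₂ − T_b).
9.6·(12.0 − T_b) = 5.0·(18.6 − T_b)
T_b = (9.6·12.0 − 5.0·18.6) / (9.6 − 5.0) = 22.20 / 4.6 = 4.826 °C ≈ 4.8 °C.

4.8 °C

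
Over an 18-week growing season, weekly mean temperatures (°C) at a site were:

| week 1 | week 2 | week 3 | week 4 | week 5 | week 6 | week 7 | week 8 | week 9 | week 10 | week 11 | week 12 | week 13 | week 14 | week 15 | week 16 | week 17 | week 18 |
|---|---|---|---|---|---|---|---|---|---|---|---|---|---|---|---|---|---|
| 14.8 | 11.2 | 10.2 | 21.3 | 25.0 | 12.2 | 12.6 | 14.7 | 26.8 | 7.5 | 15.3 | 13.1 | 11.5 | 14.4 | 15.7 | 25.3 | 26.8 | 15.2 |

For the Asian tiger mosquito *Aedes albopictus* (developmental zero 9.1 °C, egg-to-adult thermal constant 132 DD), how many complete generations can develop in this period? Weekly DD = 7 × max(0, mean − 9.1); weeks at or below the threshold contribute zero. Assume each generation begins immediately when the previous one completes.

Weekly DD (7 × max(0, T̄ − 9.1)): 39.9, 14.7, 7.7, 85.4, 111.3, 21.7, 24.5, 39.2, 123.9, 0.0, 43.4, 28.0, 16.8, 37.1, 46.2, 113.4, 123.9, 42.7.
Season total = 919.8 DD.
Complete generations = ⌊919.8 / 132⌋ = 6.

6 generations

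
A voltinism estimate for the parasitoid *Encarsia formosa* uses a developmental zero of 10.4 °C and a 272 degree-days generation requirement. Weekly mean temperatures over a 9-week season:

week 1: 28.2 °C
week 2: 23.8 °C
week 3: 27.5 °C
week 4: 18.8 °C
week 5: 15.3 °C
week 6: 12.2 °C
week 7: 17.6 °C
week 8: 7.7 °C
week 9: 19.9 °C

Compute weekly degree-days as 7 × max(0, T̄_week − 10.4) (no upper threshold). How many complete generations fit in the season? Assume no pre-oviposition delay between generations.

Weekly DD (7 × max(0, T̄ − 10.4)): 124.6, 93.8, 119.7, 58.8, 34.3, 12.6, 50.4, 0.0, 66.5.
Season total = 560.7 DD.
Complete generations = ⌊560.7 / 272⌋ = 2.

2 generations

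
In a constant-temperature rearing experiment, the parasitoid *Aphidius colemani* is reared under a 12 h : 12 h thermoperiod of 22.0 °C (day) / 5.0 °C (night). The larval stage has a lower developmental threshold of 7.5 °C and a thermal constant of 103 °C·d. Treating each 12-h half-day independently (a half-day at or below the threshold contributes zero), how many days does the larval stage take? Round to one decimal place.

14.2 days

Day half: max(0, 22.0 − 7.5) × 0.5 = 14.5 × 0.5 = 7.25 DD.
Night half: max(0, 5.0 − 7.5) × 0.5 = 0.0 × 0.5 = 0.00 DD.
Per 24 h: 7.25 DD/day.
Duration = 103 / 7.25 = 14.207 ≈ 14.2 days.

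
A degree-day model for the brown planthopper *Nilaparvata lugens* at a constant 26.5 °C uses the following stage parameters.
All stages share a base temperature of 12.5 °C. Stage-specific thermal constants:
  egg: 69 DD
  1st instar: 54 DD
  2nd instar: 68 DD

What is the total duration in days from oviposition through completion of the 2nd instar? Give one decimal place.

13.6 days

Daily accumulation at 26.5 °C = 26.5 − 12.5 = 14.0 DD/day.
Total K = 69 + 54 + 68 = 191 DD.
Total duration = 191 / 14.0 = 13.643 ≈ 13.6 days.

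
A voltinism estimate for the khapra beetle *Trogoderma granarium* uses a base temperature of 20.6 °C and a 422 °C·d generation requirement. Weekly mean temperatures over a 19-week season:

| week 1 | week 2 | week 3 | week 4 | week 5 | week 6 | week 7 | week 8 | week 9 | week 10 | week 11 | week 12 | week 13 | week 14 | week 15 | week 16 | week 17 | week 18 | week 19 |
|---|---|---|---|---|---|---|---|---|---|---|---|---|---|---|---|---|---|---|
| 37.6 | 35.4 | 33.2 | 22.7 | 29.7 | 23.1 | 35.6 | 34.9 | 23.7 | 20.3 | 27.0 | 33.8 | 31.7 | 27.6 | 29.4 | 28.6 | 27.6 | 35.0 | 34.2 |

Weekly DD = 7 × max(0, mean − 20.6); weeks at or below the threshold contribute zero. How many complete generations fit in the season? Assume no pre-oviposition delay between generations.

Weekly DD (7 × max(0, T̄ − 20.6)): 119.0, 103.6, 88.2, 14.7, 63.7, 17.5, 105.0, 100.1, 21.7, 0.0, 44.8, 92.4, 77.7, 49.0, 61.6, 56.0, 49.0, 100.8, 95.2.
Season total = 1260.0 DD.
Complete generations = ⌊1260.0 / 422⌋ = 2.

2 generations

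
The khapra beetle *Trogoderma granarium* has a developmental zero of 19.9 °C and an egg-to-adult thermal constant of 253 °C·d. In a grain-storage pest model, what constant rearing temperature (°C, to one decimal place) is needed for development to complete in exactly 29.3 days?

Required daily accumulation = 253 / 29.3 = 8.635 DD/day.
T = T_base + 8.635 = 19.9 + 8.635 = 28.535 ≈ 28.5 °C.

28.5 °C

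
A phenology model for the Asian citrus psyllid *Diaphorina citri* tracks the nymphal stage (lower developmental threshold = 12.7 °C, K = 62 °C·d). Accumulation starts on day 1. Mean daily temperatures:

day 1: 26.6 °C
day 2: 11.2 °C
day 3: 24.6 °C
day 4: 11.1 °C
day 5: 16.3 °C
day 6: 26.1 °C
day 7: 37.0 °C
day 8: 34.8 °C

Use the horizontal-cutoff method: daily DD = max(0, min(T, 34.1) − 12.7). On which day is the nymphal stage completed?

day 7

Daily DD above 12.7 °C (capped at 21.4): 13.9, 0.0, 11.9, 0.0, 3.6, 13.4, 21.4, 21.4.
Cumulative: 13.9, 13.9, 25.8, 25.8, 29.4, 42.8, 64.2, 85.6.
The total first reaches 62 DD on day 7.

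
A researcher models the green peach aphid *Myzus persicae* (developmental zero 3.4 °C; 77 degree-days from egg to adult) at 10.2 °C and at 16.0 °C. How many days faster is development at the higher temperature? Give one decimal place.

At 10.2 °C: 77 / (10.2 − 3.4) = 77 / 6.8 = 11.324 d.
At 16.0 °C: 77 / (16.0 − 3.4) = 77 / 12.6 = 6.111 d.
Difference = |11.324 − 6.111| = 5.212 ≈ 5.2 days.

5.2 days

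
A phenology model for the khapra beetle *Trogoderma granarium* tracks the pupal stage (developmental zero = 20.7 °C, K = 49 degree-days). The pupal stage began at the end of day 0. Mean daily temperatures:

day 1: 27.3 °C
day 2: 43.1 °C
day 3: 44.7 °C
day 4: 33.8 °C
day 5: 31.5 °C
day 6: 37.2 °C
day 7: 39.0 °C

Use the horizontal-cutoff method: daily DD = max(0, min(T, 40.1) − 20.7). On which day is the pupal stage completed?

Daily DD above 20.7 °C (capped at 19.4): 6.6, 19.4, 19.4, 13.1, 10.8, 16.5, 18.3.
Cumulative: 6.6, 26.0, 45.4, 58.5, 69.3, 85.8, 104.1.
The total first reaches 49 DD on day 4.

day 4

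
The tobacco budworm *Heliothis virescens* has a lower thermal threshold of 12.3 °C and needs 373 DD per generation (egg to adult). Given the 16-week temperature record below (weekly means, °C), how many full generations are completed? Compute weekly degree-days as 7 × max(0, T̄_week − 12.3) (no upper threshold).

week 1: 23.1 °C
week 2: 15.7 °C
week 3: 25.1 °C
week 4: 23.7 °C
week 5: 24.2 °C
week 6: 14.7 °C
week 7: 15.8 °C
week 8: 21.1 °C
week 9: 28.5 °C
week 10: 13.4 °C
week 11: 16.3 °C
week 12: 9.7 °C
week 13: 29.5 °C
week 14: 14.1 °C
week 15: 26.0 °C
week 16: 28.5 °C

2 generations

Weekly DD (7 × max(0, T̄ − 12.3)): 75.6, 23.8, 89.6, 79.8, 83.3, 16.8, 24.5, 61.6, 113.4, 7.7, 28.0, 0.0, 120.4, 12.6, 95.9, 113.4.
Season total = 946.4 DD.
Complete generations = ⌊946.4 / 373⌋ = 2.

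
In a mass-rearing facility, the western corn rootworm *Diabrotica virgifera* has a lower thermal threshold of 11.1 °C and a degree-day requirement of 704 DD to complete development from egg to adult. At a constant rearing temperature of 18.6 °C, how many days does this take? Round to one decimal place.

93.9 days

Daily accumulation = 18.6 − 11.1 = 7.5 DD/day.
Duration = 704 / 7.5 = 93.867 ≈ 93.9 days.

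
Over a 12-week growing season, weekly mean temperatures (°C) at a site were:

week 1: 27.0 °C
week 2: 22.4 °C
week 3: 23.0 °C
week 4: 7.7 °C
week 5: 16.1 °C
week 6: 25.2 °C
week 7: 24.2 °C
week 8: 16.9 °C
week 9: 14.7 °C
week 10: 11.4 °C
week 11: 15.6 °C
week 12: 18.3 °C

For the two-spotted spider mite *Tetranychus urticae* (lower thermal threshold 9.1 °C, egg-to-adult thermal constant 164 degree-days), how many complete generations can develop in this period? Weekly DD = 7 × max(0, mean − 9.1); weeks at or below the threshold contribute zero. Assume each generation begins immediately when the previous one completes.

Weekly DD (7 × max(0, T̄ − 9.1)): 125.3, 93.1, 97.3, 0.0, 49.0, 112.7, 105.7, 54.6, 39.2, 16.1, 45.5, 64.4.
Season total = 802.9 DD.
Complete generations = ⌊802.9 / 164⌋ = 4.

4 generations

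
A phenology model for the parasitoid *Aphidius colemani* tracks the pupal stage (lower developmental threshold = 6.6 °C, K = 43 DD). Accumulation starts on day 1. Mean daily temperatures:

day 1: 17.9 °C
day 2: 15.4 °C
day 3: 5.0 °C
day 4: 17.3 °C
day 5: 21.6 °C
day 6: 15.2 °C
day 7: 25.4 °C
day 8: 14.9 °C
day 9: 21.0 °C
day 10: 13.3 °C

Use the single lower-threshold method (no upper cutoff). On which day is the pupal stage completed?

Daily DD above 6.6 °C: 11.3, 8.8, 0.0, 10.7, 15.0, 8.6, 18.8, 8.3, 14.4, 6.7.
Cumulative: 11.3, 20.1, 20.1, 30.8, 45.8, 54.4, 73.2, 81.5, 95.9, 102.6.
The total first reaches 43 DD on day 5.

day 5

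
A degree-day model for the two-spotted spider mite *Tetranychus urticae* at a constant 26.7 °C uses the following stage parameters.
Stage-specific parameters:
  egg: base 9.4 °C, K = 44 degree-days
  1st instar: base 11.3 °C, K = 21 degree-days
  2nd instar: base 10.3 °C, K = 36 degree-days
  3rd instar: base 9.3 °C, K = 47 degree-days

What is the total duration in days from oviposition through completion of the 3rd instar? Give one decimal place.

egg: 44 / (26.7 − 9.4) = 44 / 17.3 = 2.543 d.
1st instar: 21 / (26.7 − 11.3) = 21 / 15.4 = 1.364 d.
2nd instar: 36 / (26.7 − 10.3) = 36 / 16.4 = 2.195 d.
3rd instar: 47 / (26.7 − 9.3) = 47 / 17.4 = 2.701 d.
Sum = 8.803 ≈ 8.8 days.

8.8 days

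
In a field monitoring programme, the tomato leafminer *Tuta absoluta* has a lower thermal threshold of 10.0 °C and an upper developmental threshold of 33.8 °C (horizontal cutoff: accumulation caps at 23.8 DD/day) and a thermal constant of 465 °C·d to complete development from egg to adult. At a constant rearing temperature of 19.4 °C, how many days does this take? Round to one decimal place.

Daily accumulation = 19.4 − 10.0 = 9.4 DD/day.
Duration = 465 / 9.4 = 49.468 ≈ 49.5 days.

49.5 days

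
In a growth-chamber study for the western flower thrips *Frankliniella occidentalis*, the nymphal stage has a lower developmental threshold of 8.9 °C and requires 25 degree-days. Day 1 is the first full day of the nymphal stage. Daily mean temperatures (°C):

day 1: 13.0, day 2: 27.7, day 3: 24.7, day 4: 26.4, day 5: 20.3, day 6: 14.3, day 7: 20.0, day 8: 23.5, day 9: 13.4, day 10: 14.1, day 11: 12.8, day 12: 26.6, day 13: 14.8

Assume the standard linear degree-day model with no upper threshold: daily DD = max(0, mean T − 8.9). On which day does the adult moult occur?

Daily DD above 8.9 °C: 4.1, 18.8, 15.8, 17.5, 11.4, 5.4, 11.1, 14.6, 4.5, 5.2, 3.9, 17.7, 5.9.
Cumulative: 4.1, 22.9, 38.7, 56.2, 67.6, 73.0, 84.1, 98.7, 103.2, 108.4, 112.3, 130.0, 135.9.
The total first reaches 25 DD on day 3.

day 3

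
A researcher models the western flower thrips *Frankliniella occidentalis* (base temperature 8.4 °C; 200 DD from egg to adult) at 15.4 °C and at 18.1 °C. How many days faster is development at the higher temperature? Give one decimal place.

8.0 days

At 15.4 °C: 200 / (15.4 − 8.4) = 200 / 7.0 = 28.571 d.
At 18.1 °C: 200 / (18.1 − 8.4) = 200 / 9.7 = 20.619 d.
Difference = |28.571 − 20.619| = 7.953 ≈ 8.0 days.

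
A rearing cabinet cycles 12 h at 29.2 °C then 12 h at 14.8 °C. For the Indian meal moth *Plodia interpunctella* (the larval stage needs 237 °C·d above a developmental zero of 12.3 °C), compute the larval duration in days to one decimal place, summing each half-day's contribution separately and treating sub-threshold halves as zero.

Day half: max(0, 29.2 − 12.3) × 0.5 = 16.9 × 0.5 = 8.45 DD.
Night half: max(0, 14.8 − 12.3) × 0.5 = 2.5 × 0.5 = 1.25 DD.
Per 24 h: 9.70 DD/day.
Duration = 237 / 9.70 = 24.433 ≈ 24.4 days.

24.4 days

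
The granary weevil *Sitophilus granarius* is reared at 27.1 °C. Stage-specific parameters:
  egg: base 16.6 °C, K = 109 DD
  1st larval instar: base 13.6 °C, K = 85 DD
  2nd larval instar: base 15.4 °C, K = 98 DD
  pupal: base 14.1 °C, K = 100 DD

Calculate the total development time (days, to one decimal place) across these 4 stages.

32.7 days

egg: 109 / (27.1 − 16.6) = 109 / 10.5 = 10.381 d.
1st larval instar: 85 / (27.1 − 13.6) = 85 / 13.5 = 6.296 d.
2nd larval instar: 98 / (27.1 − 15.4) = 98 / 11.7 = 8.376 d.
pupal: 100 / (27.1 − 14.1) = 100 / 13.0 = 7.692 d.
Sum = 32.746 ≈ 32.7 days.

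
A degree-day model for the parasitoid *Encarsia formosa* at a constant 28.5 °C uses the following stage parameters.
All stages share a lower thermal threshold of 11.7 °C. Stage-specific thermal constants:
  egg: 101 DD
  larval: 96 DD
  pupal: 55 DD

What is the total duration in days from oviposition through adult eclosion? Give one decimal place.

Daily accumulation at 28.5 °C = 28.5 − 11.7 = 16.8 DD/day.
Total K = 101 + 96 + 55 = 252 DD.
Total duration = 252 / 16.8 = 15.000 ≈ 15.0 days.

15.0 days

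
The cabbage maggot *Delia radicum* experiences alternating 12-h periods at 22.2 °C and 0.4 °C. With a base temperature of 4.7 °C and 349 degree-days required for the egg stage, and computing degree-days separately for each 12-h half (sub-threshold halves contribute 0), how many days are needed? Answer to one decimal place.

Day half: max(0, 22.2 − 4.7) × 0.5 = 17.5 × 0.5 = 8.75 DD.
Night half: max(0, 0.4 − 4.7) × 0.5 = 0.0 × 0.5 = 0.00 DD.
Per 24 h: 8.75 DD/day.
Duration = 349 / 8.75 = 39.886 ≈ 39.9 days.

39.9 days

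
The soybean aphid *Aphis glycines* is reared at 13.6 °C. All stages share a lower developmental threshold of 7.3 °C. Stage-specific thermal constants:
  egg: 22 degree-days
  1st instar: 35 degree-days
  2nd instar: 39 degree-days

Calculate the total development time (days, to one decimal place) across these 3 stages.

Daily accumulation at 13.6 °C = 13.6 − 7.3 = 6.3 DD/day.
Total K = 22 + 35 + 39 = 96 DD.
Total duration = 96 / 6.3 = 15.238 ≈ 15.2 days.

15.2 days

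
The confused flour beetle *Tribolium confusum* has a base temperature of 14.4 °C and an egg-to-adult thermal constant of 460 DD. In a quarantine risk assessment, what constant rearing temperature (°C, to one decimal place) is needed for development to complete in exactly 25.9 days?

Required daily accumulation = 460 / 25.9 = 17.761 DD/day.
T = T_base + 17.761 = 14.4 + 17.761 = 32.161 ≈ 32.2 °C.

32.2 °C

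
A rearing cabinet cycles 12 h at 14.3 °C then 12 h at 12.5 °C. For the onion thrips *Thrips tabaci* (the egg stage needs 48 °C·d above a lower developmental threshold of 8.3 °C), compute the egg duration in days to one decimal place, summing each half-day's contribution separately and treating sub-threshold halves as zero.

Day half: max(0, 14.3 − 8.3) × 0.5 = 6.0 × 0.5 = 3.00 DD.
Night half: max(0, 12.5 − 8.3) × 0.5 = 4.2 × 0.5 = 2.10 DD.
Per 24 h: 5.10 DD/day.
Duration = 48 / 5.10 = 9.412 ≈ 9.4 days.

9.4 days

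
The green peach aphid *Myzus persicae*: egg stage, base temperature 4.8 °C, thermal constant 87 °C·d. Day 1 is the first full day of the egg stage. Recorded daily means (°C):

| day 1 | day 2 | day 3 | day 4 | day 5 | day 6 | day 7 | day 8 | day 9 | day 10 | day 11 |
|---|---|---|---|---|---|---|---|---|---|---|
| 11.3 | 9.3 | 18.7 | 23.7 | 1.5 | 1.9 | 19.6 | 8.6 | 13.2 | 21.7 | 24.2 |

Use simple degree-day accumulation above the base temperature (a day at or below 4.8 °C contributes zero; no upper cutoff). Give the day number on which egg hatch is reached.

Daily DD above 4.8 °C: 6.5, 4.5, 13.9, 18.9, 0.0, 0.0, 14.8, 3.8, 8.4, 16.9, 19.4.
Cumulative: 6.5, 11.0, 24.9, 43.8, 43.8, 43.8, 58.6, 62.4, 70.8, 87.7, 107.1.
The total first reaches 87 DD on day 10.

day 10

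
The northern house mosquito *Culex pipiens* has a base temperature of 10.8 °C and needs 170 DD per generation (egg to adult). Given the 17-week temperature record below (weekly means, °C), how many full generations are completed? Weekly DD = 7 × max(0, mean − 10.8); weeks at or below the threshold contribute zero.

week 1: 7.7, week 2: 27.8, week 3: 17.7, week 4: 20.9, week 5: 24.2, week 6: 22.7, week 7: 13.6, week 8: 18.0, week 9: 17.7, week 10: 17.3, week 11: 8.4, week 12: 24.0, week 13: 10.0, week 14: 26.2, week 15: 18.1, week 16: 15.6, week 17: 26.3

5 generations

Weekly DD (7 × max(0, T̄ − 10.8)): 0.0, 119.0, 48.3, 70.7, 93.8, 83.3, 19.6, 50.4, 48.3, 45.5, 0.0, 92.4, 0.0, 107.8, 51.1, 33.6, 108.5.
Season total = 972.3 DD.
Complete generations = ⌊972.3 / 170⌋ = 5.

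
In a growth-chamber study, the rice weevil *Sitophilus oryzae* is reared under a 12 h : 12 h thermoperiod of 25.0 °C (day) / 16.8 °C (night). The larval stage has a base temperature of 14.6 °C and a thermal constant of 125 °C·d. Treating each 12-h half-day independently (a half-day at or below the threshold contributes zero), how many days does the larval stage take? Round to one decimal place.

Day half: max(0, 25.0 − 14.6) × 0.5 = 10.4 × 0.5 = 5.20 DD.
Night half: max(0, 16.8 − 14.6) × 0.5 = 2.2 × 0.5 = 1.10 DD.
Per 24 h: 6.30 DD/day.
Duration = 125 / 6.30 = 19.841 ≈ 19.8 days.

19.8 days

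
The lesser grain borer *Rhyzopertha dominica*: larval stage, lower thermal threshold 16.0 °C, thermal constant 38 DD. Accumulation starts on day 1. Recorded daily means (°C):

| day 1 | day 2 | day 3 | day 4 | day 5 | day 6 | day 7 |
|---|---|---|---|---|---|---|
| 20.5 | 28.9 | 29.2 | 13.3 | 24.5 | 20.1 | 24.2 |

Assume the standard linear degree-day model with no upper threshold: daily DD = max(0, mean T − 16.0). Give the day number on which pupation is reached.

Daily DD above 16.0 °C: 4.5, 12.9, 13.2, 0.0, 8.5, 4.1, 8.2.
Cumulative: 4.5, 17.4, 30.6, 30.6, 39.1, 43.2, 51.4.
The total first reaches 38 DD on day 5.

day 5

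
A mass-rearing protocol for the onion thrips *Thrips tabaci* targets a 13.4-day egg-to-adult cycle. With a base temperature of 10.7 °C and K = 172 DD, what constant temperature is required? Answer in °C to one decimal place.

Required daily accumulation = 172 / 13.4 = 12.836 DD/day.
T = T_base + 12.836 = 10.7 + 12.836 = 23.536 ≈ 23.5 °C.

23.5 °C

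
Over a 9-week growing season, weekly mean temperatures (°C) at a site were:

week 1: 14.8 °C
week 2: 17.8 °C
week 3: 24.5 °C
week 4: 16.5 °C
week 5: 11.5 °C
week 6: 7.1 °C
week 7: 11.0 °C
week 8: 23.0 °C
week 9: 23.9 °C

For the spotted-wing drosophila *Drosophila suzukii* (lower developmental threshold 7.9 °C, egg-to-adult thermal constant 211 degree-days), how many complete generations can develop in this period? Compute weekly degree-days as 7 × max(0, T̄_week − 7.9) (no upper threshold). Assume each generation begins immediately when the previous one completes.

Weekly DD (7 × max(0, T̄ − 7.9)): 48.3, 69.3, 116.2, 60.2, 25.2, 0.0, 21.7, 105.7, 112.0.
Season total = 558.6 DD.
Complete generations = ⌊558.6 / 211⌋ = 2.

2 generations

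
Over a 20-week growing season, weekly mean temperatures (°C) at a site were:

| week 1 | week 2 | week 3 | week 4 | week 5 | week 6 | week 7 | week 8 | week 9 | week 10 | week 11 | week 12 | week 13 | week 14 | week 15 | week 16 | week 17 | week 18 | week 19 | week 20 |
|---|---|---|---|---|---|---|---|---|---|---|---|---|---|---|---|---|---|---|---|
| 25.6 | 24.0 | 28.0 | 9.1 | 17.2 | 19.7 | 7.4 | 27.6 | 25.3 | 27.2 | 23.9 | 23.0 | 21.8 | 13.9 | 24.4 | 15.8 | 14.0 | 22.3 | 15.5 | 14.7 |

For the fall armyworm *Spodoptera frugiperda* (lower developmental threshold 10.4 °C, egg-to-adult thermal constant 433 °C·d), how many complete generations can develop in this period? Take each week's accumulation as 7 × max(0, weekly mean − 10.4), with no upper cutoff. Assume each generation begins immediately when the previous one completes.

3 generations

Weekly DD (7 × max(0, T̄ − 10.4)): 106.4, 95.2, 123.2, 0.0, 47.6, 65.1, 0.0, 120.4, 104.3, 117.6, 94.5, 88.2, 79.8, 24.5, 98.0, 37.8, 25.2, 83.3, 35.7, 30.1.
Season total = 1376.9 DD.
Complete generations = ⌊1376.9 / 433⌋ = 3.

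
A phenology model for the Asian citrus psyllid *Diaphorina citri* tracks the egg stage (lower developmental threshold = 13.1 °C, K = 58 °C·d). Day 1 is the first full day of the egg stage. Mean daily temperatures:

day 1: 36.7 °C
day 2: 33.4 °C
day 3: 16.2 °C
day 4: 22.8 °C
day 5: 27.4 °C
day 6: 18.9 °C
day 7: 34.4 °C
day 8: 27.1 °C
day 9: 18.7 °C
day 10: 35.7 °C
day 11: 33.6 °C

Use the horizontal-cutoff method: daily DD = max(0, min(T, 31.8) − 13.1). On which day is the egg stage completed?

Daily DD above 13.1 °C (capped at 18.7): 18.7, 18.7, 3.1, 9.7, 14.3, 5.8, 18.7, 14.0, 5.6, 18.7, 18.7.
Cumulative: 18.7, 37.4, 40.5, 50.2, 64.5, 70.3, 89.0, 103.0, 108.6, 127.3, 146.0.
The total first reaches 58 DD on day 5.

day 5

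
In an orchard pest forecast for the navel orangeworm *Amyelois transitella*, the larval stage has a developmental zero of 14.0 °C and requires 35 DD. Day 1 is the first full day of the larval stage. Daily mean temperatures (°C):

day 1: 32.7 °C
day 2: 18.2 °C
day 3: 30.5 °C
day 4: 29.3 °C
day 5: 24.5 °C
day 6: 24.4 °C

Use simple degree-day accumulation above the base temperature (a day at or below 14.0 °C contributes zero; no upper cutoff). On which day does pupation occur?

day 3

Daily DD above 14.0 °C: 18.7, 4.2, 16.5, 15.3, 10.5, 10.4.
Cumulative: 18.7, 22.9, 39.4, 54.7, 65.2, 75.6.
The total first reaches 35 DD on day 3.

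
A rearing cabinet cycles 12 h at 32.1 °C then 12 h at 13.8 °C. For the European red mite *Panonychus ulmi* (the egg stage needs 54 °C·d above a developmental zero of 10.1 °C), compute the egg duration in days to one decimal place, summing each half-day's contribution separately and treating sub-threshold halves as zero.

Day half: max(0, 32.1 − 10.1) × 0.5 = 22.0 × 0.5 = 11.00 DD.
Night half: max(0, 13.8 − 10.1) × 0.5 = 3.7 × 0.5 = 1.85 DD.
Per 24 h: 12.85 DD/day.
Duration = 54 / 12.85 = 4.202 ≈ 4.2 days.

4.2 days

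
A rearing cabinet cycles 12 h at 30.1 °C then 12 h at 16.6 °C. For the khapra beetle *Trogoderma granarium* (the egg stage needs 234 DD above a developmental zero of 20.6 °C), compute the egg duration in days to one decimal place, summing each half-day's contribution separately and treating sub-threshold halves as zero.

Day half: max(0, 30.1 − 20.6) × 0.5 = 9.5 × 0.5 = 4.75 DD.
Night half: max(0, 16.6 − 20.6) × 0.5 = 0.0 × 0.5 = 0.00 DD.
Per 24 h: 4.75 DD/day.
Duration = 234 / 4.75 = 49.263 ≈ 49.3 days.

49.3 days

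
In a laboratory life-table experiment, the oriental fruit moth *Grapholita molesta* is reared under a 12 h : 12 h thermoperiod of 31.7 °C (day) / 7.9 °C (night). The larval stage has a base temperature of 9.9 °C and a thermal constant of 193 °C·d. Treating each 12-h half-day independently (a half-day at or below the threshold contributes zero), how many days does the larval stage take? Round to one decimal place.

17.7 days

Day half: max(0, 31.7 − 9.9) × 0.5 = 21.8 × 0.5 = 10.90 DD.
Night half: max(0, 7.9 − 9.9) × 0.5 = 0.0 × 0.5 = 0.00 DD.
Per 24 h: 10.90 DD/day.
Duration = 193 / 10.90 = 17.706 ≈ 17.7 days.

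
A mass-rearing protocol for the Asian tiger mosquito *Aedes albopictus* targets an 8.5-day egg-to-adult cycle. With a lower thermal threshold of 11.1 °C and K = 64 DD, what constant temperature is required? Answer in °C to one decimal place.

18.6 °C

Required daily accumulation = 64 / 8.5 = 7.529 DD/day.
T = T_base + 7.529 = 11.1 + 7.529 = 18.629 ≈ 18.6 °C.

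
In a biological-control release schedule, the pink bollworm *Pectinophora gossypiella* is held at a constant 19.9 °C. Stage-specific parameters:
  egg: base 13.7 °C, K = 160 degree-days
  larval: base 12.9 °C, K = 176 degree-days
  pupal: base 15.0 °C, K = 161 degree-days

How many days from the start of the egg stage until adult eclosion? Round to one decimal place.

egg: 160 / (19.9 − 13.7) = 160 / 6.2 = 25.806 d.
larval: 176 / (19.9 − 12.9) = 176 / 7.0 = 25.143 d.
pupal: 161 / (19.9 − 15.0) = 161 / 4.9 = 32.857 d.
Sum = 83.806 ≈ 83.8 days.

83.8 days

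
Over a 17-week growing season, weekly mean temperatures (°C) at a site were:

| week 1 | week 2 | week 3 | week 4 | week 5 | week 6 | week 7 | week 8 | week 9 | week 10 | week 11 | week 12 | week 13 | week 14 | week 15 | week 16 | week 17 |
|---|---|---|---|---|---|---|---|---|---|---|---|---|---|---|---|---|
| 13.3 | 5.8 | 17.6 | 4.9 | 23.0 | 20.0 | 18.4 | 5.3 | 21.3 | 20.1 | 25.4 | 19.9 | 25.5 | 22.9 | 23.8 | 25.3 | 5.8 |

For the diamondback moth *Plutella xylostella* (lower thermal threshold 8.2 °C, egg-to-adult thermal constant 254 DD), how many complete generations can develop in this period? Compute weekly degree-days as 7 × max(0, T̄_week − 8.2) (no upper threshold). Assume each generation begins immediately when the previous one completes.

4 generations

Weekly DD (7 × max(0, T̄ − 8.2)): 35.7, 0.0, 65.8, 0.0, 103.6, 82.6, 71.4, 0.0, 91.7, 83.3, 120.4, 81.9, 121.1, 102.9, 109.2, 119.7, 0.0.
Season total = 1189.3 DD.
Complete generations = ⌊1189.3 / 254⌋ = 4.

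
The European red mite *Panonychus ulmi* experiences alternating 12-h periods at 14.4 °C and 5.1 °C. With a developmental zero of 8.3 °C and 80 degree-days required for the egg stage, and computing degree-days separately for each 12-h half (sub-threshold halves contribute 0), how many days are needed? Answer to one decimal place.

Day half: max(0, 14.4 − 8.3) × 0.5 = 6.1 × 0.5 = 3.05 DD.
Night half: max(0, 5.1 − 8.3) × 0.5 = 0.0 × 0.5 = 0.00 DD.
Per 24 h: 3.05 DD/day.
Duration = 80 / 3.05 = 26.230 ≈ 26.2 days.

26.2 days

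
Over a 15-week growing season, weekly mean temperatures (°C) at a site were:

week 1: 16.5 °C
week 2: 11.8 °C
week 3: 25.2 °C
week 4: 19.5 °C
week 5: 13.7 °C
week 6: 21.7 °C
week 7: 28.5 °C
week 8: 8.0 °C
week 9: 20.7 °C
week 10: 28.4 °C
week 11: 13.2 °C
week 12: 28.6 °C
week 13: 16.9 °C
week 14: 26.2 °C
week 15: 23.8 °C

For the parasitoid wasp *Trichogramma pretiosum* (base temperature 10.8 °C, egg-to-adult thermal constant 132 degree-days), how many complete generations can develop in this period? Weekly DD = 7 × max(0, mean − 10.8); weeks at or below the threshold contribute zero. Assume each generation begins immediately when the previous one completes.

Weekly DD (7 × max(0, T̄ − 10.8)): 39.9, 7.0, 100.8, 60.9, 20.3, 76.3, 123.9, 0.0, 69.3, 123.2, 16.8, 124.6, 42.7, 107.8, 91.0.
Season total = 1004.5 DD.
Complete generations = ⌊1004.5 / 132⌋ = 7.

7 generations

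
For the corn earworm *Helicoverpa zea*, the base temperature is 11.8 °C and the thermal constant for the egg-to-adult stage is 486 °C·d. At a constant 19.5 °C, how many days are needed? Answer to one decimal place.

Daily accumulation = 19.5 − 11.8 = 7.7 DD/day.
Duration = 486 / 7.7 = 63.117 ≈ 63.1 days.

63.1 days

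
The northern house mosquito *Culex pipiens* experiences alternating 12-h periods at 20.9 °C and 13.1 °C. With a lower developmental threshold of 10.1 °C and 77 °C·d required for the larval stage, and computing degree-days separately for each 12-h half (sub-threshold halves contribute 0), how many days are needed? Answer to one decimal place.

Day half: max(0, 20.9 − 10.1) × 0.5 = 10.8 × 0.5 = 5.40 DD.
Night half: max(0, 13.1 − 10.1) × 0.5 = 3.0 × 0.5 = 1.50 DD.
Per 24 h: 6.90 DD/day.
Duration = 77 / 6.90 = 11.159 ≈ 11.2 days.

11.2 days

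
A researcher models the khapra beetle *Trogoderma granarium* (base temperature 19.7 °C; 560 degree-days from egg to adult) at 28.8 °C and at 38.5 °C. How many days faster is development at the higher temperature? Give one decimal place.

31.8 days

At 28.8 °C: 560 / (28.8 − 19.7) = 560 / 9.1 = 61.538 d.
At 38.5 °C: 560 / (38.5 − 19.7) = 560 / 18.8 = 29.787 d.
Difference = |61.538 − 29.787| = 31.751 ≈ 31.8 days.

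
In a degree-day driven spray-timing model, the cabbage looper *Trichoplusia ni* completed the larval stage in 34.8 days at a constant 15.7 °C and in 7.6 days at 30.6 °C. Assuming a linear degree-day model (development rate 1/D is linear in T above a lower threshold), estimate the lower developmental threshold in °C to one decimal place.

11.5 °C

Linear rate model ⇒ the product D·(T − T_b) is constant across temperatures.
34.8·(15.7 − T_b) = 7.6·(30.6 − T_b)
T_b = (34.8·15.7 − 7.6·30.6) / (34.8 − 7.6) = 313.80 / 27.2 = 11.537 °C ≈ 11.5 °C.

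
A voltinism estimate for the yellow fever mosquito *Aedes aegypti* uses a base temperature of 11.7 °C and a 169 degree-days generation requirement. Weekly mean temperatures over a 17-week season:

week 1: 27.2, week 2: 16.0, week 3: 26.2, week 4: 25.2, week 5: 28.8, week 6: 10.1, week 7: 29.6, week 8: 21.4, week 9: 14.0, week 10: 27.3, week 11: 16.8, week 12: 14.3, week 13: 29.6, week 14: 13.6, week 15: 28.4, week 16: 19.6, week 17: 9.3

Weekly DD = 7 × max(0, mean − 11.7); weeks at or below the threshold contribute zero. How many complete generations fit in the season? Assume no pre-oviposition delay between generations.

6 generations

Weekly DD (7 × max(0, T̄ − 11.7)): 108.5, 30.1, 101.5, 94.5, 119.7, 0.0, 125.3, 67.9, 16.1, 109.2, 35.7, 18.2, 125.3, 13.3, 116.9, 55.3, 0.0.
Season total = 1137.5 DD.
Complete generations = ⌊1137.5 / 169⌋ = 6.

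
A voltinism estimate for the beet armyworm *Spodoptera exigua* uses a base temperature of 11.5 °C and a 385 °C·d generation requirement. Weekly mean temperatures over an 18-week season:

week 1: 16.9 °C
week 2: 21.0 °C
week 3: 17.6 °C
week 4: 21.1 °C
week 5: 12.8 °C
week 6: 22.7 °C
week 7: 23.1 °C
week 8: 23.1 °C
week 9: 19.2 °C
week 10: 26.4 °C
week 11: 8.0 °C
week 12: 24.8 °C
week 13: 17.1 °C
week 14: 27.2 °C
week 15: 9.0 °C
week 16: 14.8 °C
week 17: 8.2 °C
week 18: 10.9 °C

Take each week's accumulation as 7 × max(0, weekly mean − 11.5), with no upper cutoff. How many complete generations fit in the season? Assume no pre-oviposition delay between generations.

Weekly DD (7 × max(0, T̄ − 11.5)): 37.8, 66.5, 42.7, 67.2, 9.1, 78.4, 81.2, 81.2, 53.9, 104.3, 0.0, 93.1, 39.2, 109.9, 0.0, 23.1, 0.0, 0.0.
Season total = 887.6 DD.
Complete generations = ⌊887.6 / 385⌋ = 2.

2 generations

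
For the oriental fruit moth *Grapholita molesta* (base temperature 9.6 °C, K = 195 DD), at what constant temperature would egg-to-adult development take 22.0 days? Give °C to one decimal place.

Required daily accumulation = 195 / 22.0 = 8.864 DD/day.
T = T_base + 8.864 = 9.6 + 8.864 = 18.464 ≈ 18.5 °C.

18.5 °C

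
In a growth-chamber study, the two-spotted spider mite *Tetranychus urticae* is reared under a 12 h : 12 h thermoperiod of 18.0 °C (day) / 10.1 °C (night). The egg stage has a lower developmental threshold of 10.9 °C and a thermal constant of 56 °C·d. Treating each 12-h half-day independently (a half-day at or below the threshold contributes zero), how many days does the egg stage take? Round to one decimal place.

Day half: max(0, 18.0 − 10.9) × 0.5 = 7.1 × 0.5 = 3.55 DD.
Night half: max(0, 10.1 − 10.9) × 0.5 = 0.0 × 0.5 = 0.00 DD.
Per 24 h: 3.55 DD/day.
Duration = 56 / 3.55 = 15.775 ≈ 15.8 days.

15.8 days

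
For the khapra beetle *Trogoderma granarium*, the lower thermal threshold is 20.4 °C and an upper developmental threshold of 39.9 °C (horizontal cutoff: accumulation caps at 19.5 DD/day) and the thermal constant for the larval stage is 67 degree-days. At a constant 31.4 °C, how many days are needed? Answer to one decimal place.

6.1 days

Daily accumulation = 31.4 − 20.4 = 11.0 DD/day.
Duration = 67 / 11.0 = 6.091 ≈ 6.1 days.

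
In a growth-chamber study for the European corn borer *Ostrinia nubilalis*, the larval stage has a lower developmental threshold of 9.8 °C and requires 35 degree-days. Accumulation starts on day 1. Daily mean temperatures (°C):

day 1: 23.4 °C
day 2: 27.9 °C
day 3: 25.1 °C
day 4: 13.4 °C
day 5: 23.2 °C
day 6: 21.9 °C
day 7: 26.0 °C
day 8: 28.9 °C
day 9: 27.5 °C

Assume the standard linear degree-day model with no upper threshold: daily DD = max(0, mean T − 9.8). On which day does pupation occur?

Daily DD above 9.8 °C: 13.6, 18.1, 15.3, 3.6, 13.4, 12.1, 16.2, 19.1, 17.7.
Cumulative: 13.6, 31.7, 47.0, 50.6, 64.0, 76.1, 92.3, 111.4, 129.1.
The total first reaches 35 DD on day 3.

day 3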